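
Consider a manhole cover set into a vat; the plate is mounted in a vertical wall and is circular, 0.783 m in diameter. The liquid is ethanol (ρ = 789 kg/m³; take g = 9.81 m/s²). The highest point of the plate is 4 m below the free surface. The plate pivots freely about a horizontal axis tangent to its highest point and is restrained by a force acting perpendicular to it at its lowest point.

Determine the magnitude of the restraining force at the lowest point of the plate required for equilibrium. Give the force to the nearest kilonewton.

γ = ρg = 789 × 9.81 / 1000 = 7.74009 kN/m³.
The centroid is at the centre, 0.3915 m below the top of the plate, so the centroid depth is h_c = 4 + 0.3915 = 4.3915 m.
A = π(0.3915)² = 0.481519 m².
Resultant F = γ·h_c·A = 7.74009 × 4.3915 × 0.481519 = 16.3671 kN.
I_c = πr⁴/4 = π × 0.3915⁴/4 = 0.0184509 m⁴.
Centre of pressure: y_p = y_c + I_c/(y_c·A) = 4.3915 + 0.0184509/(4.3915 × 0.481519) = 4.3915 + 0.00872552 = 4.40023 m along the plane.
The resultant acts 0.3915 + 0.00872552 = 0.400226 m (along the plate) below the hinge at the top edge, so the moment about the hinge is M = F × 0.400226 = 16.3671 × 0.400226 = 6.55054 kN·m.
A normal force at the bottom, 0.783 m from the hinge, must supply this moment: P = 6.55054/0.783 = 8.36595 kN.

P ≈ 8 kN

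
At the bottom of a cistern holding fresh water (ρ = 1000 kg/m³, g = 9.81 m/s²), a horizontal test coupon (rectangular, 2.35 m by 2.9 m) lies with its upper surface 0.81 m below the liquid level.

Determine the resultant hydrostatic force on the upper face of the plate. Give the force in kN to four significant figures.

F ≈ 54.15 kN

γ = ρg = 1000 × 9.81 = 9810 N/m³ = 9.81 kN/m³.
The plate is horizontal, so pressure is uniform at p = γ·h = 9.81 × 0.81 = 7.9461 kN/m².
A = 2.35 × 2.9 = 6.815 m².
F = p·A = 7.9461 × 6.815 = 54.1527 kN.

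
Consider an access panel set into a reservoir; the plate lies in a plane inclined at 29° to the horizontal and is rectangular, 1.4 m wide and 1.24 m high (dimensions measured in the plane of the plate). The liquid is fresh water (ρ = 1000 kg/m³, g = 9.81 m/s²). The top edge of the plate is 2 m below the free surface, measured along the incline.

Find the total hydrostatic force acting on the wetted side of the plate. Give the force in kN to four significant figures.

γ = ρg = 1000 × 9.81 = 9810 N/m³ = 9.81 kN/m³.
Let θ = 29° be the plate's angle to the horizontal; measure y along the incline from where the plane meets the free surface. Vertical depth h = y·sinθ with sinθ = 0.484810.
The centroid lies 1.24/2 = 0.62 m below the top edge, so y_c = 2 + 0.62 = 2.62 m and h_c = 2.62 × 0.484810 = 1.2702 m.
A = 1.4 × 1.24 = 1.736 m².
Resultant F = γ·h_c·A = 9.81 × 1.2702 × 1.736 = 21.6317 kN.

F ≈ 21.63 kN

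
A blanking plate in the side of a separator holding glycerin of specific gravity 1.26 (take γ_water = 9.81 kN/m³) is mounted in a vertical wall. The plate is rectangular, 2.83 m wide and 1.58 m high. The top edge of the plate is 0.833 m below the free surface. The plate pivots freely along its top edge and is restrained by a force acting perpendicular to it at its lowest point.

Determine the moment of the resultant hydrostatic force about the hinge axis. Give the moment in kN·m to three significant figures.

M ≈ 82.4 kN·m

γ = 1.26 × 9.81 = 12.3606 kN/m³.
The centroid lies 1.58/2 = 0.79 m below the top edge, so the centroid depth is h_c = 0.833 + 0.79 = 1.623 m.
A = 2.83 × 1.58 = 4.4714 m².
Resultant F = γ·h_c·A = 12.3606 × 1.623 × 4.4714 = 89.7019 kN.
I_c = b·h³/12 = 2.83 × 1.58³/12 = 0.9302 m⁴.
Centre of pressure: y_p = y_c + I_c/(y_c·A) = 1.623 + 0.9302/(1.623 × 4.4714) = 1.623 + 0.128178 = 1.75118 m along the plane.
The resultant acts 0.79 + 0.128178 = 0.918178 m (along the plate) below the hinge at the top edge, so the moment about the hinge is M = F × 0.918178 = 89.7019 × 0.918178 = 82.3623 kN·m.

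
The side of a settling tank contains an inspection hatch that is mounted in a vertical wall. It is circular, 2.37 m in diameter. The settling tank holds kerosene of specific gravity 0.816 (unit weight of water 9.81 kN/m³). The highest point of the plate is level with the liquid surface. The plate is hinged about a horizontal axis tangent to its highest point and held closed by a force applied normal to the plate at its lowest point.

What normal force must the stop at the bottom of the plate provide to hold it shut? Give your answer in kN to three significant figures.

P ≈ 26.2 kN

γ = 0.816 × 9.81 = 8.00496 kN/m³.
The centroid is at the centre, 1.185 m below the top of the plate, so the centroid depth is h_c = 1.185 m.
A = π(1.185)² = 4.4115 m².
Resultant F = γ·h_c·A = 8.00496 × 1.185 × 4.4115 = 41.8469 kN.
I_c = πr⁴/4 = π × 1.185⁴/4 = 1.54869 m⁴.
Centre of pressure: y_p = y_c + I_c/(y_c·A) = 1.185 + 1.54869/(1.185 × 4.4115) = 1.185 + 0.296251 = 1.48125 m along the plane.
The resultant acts 1.185 + 0.296251 = 1.48125 m (along the plate) below the hinge at the top edge, so the moment about the hinge is M = F × 1.48125 = 41.8469 × 1.48125 = 61.9857 kN·m.
A normal force at the bottom, 2.37 m from the hinge, must supply this moment: P = 61.9857/2.37 = 26.1543 kN.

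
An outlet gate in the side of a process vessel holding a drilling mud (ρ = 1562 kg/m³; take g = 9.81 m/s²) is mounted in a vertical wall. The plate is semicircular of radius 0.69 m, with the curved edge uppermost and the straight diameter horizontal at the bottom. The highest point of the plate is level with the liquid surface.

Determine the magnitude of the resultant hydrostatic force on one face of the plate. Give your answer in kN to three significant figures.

F ≈ 4.55 kN

γ = ρg = 1562 × 9.81 / 1000 = 15.32322 kN/m³.
The centroid lies 4r/(3π) = 0.292845 m above the diameter, so r − 4r/(3π) = 0.69 − 0.292845 = 0.397155 m below the topmost point, so the centroid depth is h_c = 0.397155 m.
A = πr²/2 = π × 0.69²/2 = 0.747856 m².
Resultant F = γ·h_c·A = 15.32322 × 0.397155 × 0.747856 = 4.55122 kN.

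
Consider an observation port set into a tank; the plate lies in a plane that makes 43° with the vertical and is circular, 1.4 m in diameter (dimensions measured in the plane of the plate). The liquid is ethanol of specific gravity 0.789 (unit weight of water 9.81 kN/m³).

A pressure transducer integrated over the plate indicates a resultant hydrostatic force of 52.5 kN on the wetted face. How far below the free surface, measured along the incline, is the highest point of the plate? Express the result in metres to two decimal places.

γ = 0.789 × 9.81 = 7.74009 kN/m³.
A = π(0.7)² = 1.53938 m².
From F = γ·h_c·A, the centroid depth is h_c = 52.5/(7.74009 × 1.53938) = 4.40623 m.
The plate makes 43° with the vertical, i.e. θ = 90° − 43° = 47° to the horizontal. Measuring y along the incline from the free-surface line, vertical depth h = y·sinθ with sinθ = 0.731354.
Along the incline, y_c = h_c/sinθ = 4.40623/0.731354 = 6.02476 m.
The centroid is at the centre, 0.7 m below the top of the plate, so the highest point sits at y_top = 6.02476 − 0.7 = 5.32476 m along the incline.

y_top ≈ 5.32 m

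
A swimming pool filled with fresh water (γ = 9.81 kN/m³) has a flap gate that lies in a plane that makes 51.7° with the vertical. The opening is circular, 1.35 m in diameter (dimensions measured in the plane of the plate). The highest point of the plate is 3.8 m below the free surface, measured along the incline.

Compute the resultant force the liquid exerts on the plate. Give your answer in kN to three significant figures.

γ = 9.81 kN/m³.
The plate makes 51.7° with the vertical, i.e. θ = 90° − 51.7° = 38.3° to the horizontal. Measuring y along the incline from the free-surface line, vertical depth h = y·sinθ with sinθ = 0.619779.
The centroid is at the centre, 0.675 m below the top of the plate, so y_c = 3.8 + 0.675 = 4.475 m and h_c = 4.475 × 0.619779 = 2.77351 m.
A = π(0.675)² = 1.43139 m².
Resultant F = γ·h_c·A = 9.81 × 2.77351 × 1.43139 = 38.9454 kN.

F ≈ 38.9 kN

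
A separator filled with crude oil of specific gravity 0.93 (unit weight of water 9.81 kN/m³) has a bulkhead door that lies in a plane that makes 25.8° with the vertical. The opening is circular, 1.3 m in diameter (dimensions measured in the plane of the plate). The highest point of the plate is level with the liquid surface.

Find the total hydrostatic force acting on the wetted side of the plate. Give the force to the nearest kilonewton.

γ = 0.93 × 9.81 = 9.1233 kN/m³.
The plate makes 25.8° with the vertical, i.e. θ = 90° − 25.8° = 64.2° to the horizontal. Measuring y along the incline from the free-surface line, vertical depth h = y·sinθ with sinθ = 0.900319.
The centroid is at the centre, 0.65 m below the top of the plate, so y_c = 0.65 m and h_c = 0.65 × 0.900319 = 0.585207 m.
A = π(0.65)² = 1.32732 m².
Resultant F = γ·h_c·A = 9.1233 × 0.585207 × 1.32732 = 7.08659 kN.

F ≈ 7 kN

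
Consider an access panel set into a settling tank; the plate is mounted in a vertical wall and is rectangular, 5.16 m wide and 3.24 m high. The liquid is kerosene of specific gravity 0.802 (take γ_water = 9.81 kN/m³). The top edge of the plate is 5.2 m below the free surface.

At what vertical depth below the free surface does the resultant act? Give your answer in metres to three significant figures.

γ = 0.802 × 9.81 = 7.86762 kN/m³.
The centroid lies 3.24/2 = 1.62 m below the top edge, so the centroid depth is h_c = 5.2 + 1.62 = 6.82 m.
A = 5.16 × 3.24 = 16.7184 m².
Resultant F = γ·h_c·A = 7.86762 × 6.82 × 16.7184 = 897.062 kN.
I_c = b·h³/12 = 5.16 × 3.24³/12 = 14.6253 m⁴.
Centre of pressure: y_p = y_c + I_c/(y_c·A) = 6.82 + 14.6253/(6.82 × 16.7184) = 6.82 + 0.12827 = 6.94827 m along the plane.

h_p = 6.95 m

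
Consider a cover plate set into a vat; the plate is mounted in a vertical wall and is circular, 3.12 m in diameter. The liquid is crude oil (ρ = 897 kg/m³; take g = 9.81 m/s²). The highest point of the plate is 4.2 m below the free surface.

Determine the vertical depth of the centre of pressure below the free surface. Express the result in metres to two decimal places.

γ = ρg = 897 × 9.81 / 1000 = 8.79957 kN/m³.
The centroid is at the centre, 1.56 m below the top of the plate, so the centroid depth is h_c = 4.2 + 1.56 = 5.76 m.
A = π(1.56)² = 7.64538 m².
Resultant F = γ·h_c·A = 8.79957 × 5.76 × 7.64538 = 387.51 kN.
I_c = πr⁴/4 = π × 1.56⁴/4 = 4.65145 m⁴.
Centre of pressure: y_p = y_c + I_c/(y_c·A) = 5.76 + 4.65145/(5.76 × 7.64538) = 5.76 + 0.105625 = 5.86562 m along the plane.

h_p = 5.87 m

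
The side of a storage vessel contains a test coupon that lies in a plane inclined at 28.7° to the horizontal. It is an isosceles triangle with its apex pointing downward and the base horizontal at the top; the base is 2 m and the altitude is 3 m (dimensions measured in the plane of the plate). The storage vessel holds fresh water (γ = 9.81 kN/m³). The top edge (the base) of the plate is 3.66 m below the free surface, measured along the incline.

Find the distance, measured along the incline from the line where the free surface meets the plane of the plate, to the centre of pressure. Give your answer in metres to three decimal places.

y_p = 4.767 m

γ = 9.81 kN/m³.
Let θ = 28.7° be the plate's angle to the horizontal; measure y along the incline from where the plane meets the free surface. Vertical depth h = y·sinθ with sinθ = 0.480223.
With the apex down, the centroid sits h/3 = 3/3 = 1 m below the base (the top edge), so y_c = 3.66 + 1 = 4.66 m and h_c = 4.66 × 0.480223 = 2.23784 m.
A = ½ × 2 × 3 = 3 m².
Resultant F = γ·h_c·A = 9.81 × 2.23784 × 3 = 65.8596 kN.
I_c = b·h³/36 = 2 × 3³/36 = 1.5 m⁴.
Centre of pressure: y_p = y_c + I_c/(y_c·A) = 4.66 + 1.5/(4.66 × 3) = 4.66 + 0.107296 = 4.7673 m along the plane.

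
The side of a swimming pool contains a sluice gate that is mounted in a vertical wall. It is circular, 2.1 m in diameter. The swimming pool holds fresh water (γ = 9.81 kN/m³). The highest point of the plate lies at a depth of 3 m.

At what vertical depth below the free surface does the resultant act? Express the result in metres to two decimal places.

h_p = 4.12 m

γ = 9.81 kN/m³.
The centroid is at the centre, 1.05 m below the top of the plate, so the centroid depth is h_c = 3 + 1.05 = 4.05 m.
A = π(1.05)² = 3.46361 m².
Resultant F = γ·h_c·A = 9.81 × 4.05 × 3.46361 = 137.611 kN.
I_c = πr⁴/4 = π × 1.05⁴/4 = 0.954656 m⁴.
Centre of pressure: y_p = y_c + I_c/(y_c·A) = 4.05 + 0.954656/(4.05 × 3.46361) = 4.05 + 0.0680554 = 4.11806 m along the plane.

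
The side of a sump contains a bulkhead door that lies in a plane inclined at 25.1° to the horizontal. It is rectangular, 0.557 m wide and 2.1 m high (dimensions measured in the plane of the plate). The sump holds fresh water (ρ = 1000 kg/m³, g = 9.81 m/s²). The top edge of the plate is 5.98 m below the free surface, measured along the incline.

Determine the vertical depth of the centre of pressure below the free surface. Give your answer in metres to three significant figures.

γ = ρg = 1000 × 9.81 = 9810 N/m³ = 9.81 kN/m³.
Let θ = 25.1° be the plate's angle to the horizontal; measure y along the incline from where the plane meets the free surface. Vertical depth h = y·sinθ with sinθ = 0.424199.
The centroid lies 2.1/2 = 1.05 m below the top edge, so y_c = 5.98 + 1.05 = 7.03 m and h_c = 7.03 × 0.424199 = 2.98212 m.
A = 0.557 × 2.1 = 1.1697 m².
Resultant F = γ·h_c·A = 9.81 × 2.98212 × 1.1697 = 34.2191 kN.
I_c = b·h³/12 = 0.557 × 2.1³/12 = 0.429865 m⁴.
Centre of pressure: y_p = y_c + I_c/(y_c·A) = 7.03 + 0.429865/(7.03 × 1.1697) = 7.03 + 0.052276 = 7.08228 m along the plane.
Vertically, h_p = y_p·sinθ = 7.08228 × 0.424199 = 3.0043 m.

h_p = 3.00 m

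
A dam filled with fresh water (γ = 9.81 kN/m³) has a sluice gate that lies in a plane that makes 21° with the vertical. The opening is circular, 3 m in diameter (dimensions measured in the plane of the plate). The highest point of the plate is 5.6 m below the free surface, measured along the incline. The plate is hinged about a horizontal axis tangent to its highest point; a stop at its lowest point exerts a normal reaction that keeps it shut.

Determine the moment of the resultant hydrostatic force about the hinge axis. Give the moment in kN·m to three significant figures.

M ≈ 726 kN·m

γ = 9.81 kN/m³.
The plate makes 21° with the vertical, i.e. θ = 90° − 21° = 69° to the horizontal. Measuring y along the incline from the free-surface line, vertical depth h = y·sinθ with sinθ = 0.933580.
The centroid is at the centre, 1.5 m below the top of the plate, so y_c = 5.6 + 1.5 = 7.1 m and h_c = 7.1 × 0.933580 = 6.62842 m.
A = π(1.5)² = 7.06858 m².
Resultant F = γ·h_c·A = 9.81 × 6.62842 × 7.06858 = 459.633 kN.
I_c = πr⁴/4 = π × 1.5⁴/4 = 3.97608 m⁴.
Centre of pressure: y_p = y_c + I_c/(y_c·A) = 7.1 + 3.97608/(7.1 × 7.06858) = 7.1 + 0.0792254 = 7.17923 m along the plane.
The resultant acts 1.5 + 0.0792254 = 1.57923 m (along the plate) below the hinge at the top edge, so the moment about the hinge is M = F × 1.57923 = 459.633 × 1.57923 = 725.866 kN·m.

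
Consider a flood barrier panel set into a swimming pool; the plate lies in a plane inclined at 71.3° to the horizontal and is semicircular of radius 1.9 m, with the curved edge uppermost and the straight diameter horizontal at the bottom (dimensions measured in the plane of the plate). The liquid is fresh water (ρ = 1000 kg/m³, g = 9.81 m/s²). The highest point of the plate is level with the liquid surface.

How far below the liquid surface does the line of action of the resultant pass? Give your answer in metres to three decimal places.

γ = ρg = 1000 × 9.81 = 9810 N/m³ = 9.81 kN/m³.
Let θ = 71.3° be the plate's angle to the horizontal; measure y along the incline from where the plane meets the free surface. Vertical depth h = y·sinθ with sinθ = 0.947210.
The centroid lies 4r/(3π) = 0.806385 m above the diameter, so r − 4r/(3π) = 1.9 − 0.806385 = 1.09361 m below the topmost point, so y_c = 1.09361 m and h_c = 1.09361 × 0.947210 = 1.03588 m.
A = πr²/2 = π × 1.9²/2 = 5.67057 m².
Resultant F = γ·h_c·A = 9.81 × 1.03588 × 5.67057 = 57.6242 kN.
I_c = (π/8 − 8/(9π))·r⁴ = 0.109757 × 1.9⁴ = 1.43036 m⁴.
Centre of pressure: y_p = y_c + I_c/(y_c·A) = 1.09361 + 1.43036/(1.09361 × 5.67057) = 1.09361 + 0.230651 = 1.32426 m along the plane.
Vertically, h_p = y_p·sinθ = 1.32426 × 0.947210 = 1.25435 m.

h_p = 1.254 m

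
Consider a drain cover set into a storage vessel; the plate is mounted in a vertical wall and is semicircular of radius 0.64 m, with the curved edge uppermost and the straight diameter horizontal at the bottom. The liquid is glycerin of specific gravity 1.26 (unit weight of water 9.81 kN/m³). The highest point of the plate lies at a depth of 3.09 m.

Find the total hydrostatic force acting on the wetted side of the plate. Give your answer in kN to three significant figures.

F ≈ 27.5 kN

γ = 1.26 × 9.81 = 12.3606 kN/m³.
The centroid lies 4r/(3π) = 0.271624 m above the diameter, so r − 4r/(3π) = 0.64 − 0.271624 = 0.368376 m below the topmost point, so the centroid depth is h_c = 3.09 + 0.368376 = 3.45838 m.
A = πr²/2 = π × 0.64²/2 = 0.643398 m².
Resultant F = γ·h_c·A = 12.3606 × 3.45838 × 0.643398 = 27.5038 kN.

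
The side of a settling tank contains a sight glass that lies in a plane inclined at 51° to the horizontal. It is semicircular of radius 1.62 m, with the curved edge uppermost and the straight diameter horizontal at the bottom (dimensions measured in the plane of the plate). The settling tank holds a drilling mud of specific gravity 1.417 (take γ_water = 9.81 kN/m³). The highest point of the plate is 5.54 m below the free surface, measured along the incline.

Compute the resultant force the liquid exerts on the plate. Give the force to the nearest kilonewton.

γ = 1.417 × 9.81 = 13.90077 kN/m³.
Let θ = 51° be the plate's angle to the horizontal; measure y along the incline from where the plane meets the free surface. Vertical depth h = y·sinθ with sinθ = 0.777146.
The centroid lies 4r/(3π) = 0.687549 m above the diameter, so r − 4r/(3π) = 1.62 − 0.687549 = 0.932451 m below the topmost point, so y_c = 5.54 + 0.932451 = 6.47245 m and h_c = 6.47245 × 0.777146 = 5.03004 m.
A = πr²/2 = π × 1.62²/2 = 4.1224 m².
Resultant F = γ·h_c·A = 13.90077 × 5.03004 × 4.1224 = 288.244 kN.

F ≈ 288 kN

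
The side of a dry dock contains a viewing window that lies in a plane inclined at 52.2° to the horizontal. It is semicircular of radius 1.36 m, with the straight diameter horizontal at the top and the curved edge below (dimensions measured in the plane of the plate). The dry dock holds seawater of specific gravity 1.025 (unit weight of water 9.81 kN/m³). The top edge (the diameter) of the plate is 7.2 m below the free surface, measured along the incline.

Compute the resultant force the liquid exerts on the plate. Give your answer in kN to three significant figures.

γ = 1.025 × 9.81 = 10.05525 kN/m³.
Let θ = 52.2° be the plate's angle to the horizontal; measure y along the incline from where the plane meets the free surface. Vertical depth h = y·sinθ with sinθ = 0.790155.
The centroid of a semicircle lies 4r/(3π) = 0.577202 m from the diameter, here below the top edge, so y_c = 7.2 + 0.577202 = 7.7772 m and h_c = 7.7772 × 0.790155 = 6.14519 m.
A = πr²/2 = π × 1.36²/2 = 2.90534 m².
Resultant F = γ·h_c·A = 10.05525 × 6.14519 × 2.90534 = 179.525 kN.

F ≈ 180 kN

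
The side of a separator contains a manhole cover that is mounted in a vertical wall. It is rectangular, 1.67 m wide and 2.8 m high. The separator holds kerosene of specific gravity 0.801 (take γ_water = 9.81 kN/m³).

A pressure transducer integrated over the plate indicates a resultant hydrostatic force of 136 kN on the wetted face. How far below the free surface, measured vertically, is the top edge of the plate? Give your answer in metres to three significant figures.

γ = 0.801 × 9.81 = 7.85781 kN/m³.
A = 1.67 × 2.8 = 4.676 m².
From F = γ·h_c·A, the centroid depth is h_c = 136/(7.85781 × 4.676) = 3.70137 m.
The centroid lies 2.8/2 = 1.4 m below the top edge, so the top edge sits at h_top = 3.70137 − 1.4 = 2.30137 m below the surface.

d_top ≈ 2.30 m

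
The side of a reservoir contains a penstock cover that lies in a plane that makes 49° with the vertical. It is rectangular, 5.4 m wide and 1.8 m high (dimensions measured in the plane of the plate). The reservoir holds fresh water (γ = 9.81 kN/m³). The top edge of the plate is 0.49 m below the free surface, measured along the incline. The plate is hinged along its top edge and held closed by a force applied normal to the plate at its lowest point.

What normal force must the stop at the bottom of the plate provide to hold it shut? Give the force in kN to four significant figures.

P ≈ 52.86 kN

γ = 9.81 kN/m³.
The plate makes 49° with the vertical, i.e. θ = 90° − 49° = 41° to the horizontal. Measuring y along the incline from the free-surface line, vertical depth h = y·sinθ with sinθ = 0.656059.
The centroid lies 1.8/2 = 0.9 m below the top edge, so y_c = 0.49 + 0.9 = 1.39 m and h_c = 1.39 × 0.656059 = 0.911922 m.
A = 5.4 × 1.8 = 9.72 m².
Resultant F = γ·h_c·A = 9.81 × 0.911922 × 9.72 = 86.9547 kN.
I_c = b·h³/12 = 5.4 × 1.8³/12 = 2.6244 m⁴.
Centre of pressure: y_p = y_c + I_c/(y_c·A) = 1.39 + 2.6244/(1.39 × 9.72) = 1.39 + 0.194245 = 1.58424 m along the plane.
The resultant acts 0.9 + 0.194245 = 1.09424 m (along the plate) below the hinge at the top edge, so the moment about the hinge is M = F × 1.09424 = 86.9547 × 1.09424 = 95.1493 kN·m.
A normal force at the bottom, 1.8 m from the hinge, must supply this moment: P = 95.1493/1.8 = 52.8607 kN.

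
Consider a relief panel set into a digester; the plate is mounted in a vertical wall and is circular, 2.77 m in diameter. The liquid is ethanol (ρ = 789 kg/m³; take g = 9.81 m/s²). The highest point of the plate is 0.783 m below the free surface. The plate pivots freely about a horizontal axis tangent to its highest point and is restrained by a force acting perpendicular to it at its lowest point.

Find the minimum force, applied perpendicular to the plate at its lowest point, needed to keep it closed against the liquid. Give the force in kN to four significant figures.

γ = ρg = 789 × 9.81 / 1000 = 7.74009 kN/m³.
The centroid is at the centre, 1.385 m below the top of the plate, so the centroid depth is h_c = 0.783 + 1.385 = 2.168 m.
A = π(1.385)² = 6.02628 m².
Resultant F = γ·h_c·A = 7.74009 × 2.168 × 6.02628 = 101.124 kN.
I_c = πr⁴/4 = π × 1.385⁴/4 = 2.88994 m⁴.
Centre of pressure: y_p = y_c + I_c/(y_c·A) = 2.168 + 2.88994/(2.168 × 6.02628) = 2.168 + 0.221198 = 2.3892 m along the plane.
The resultant acts 1.385 + 0.221198 = 1.6062 m (along the plate) below the hinge at the top edge, so the moment about the hinge is M = F × 1.6062 = 101.124 × 1.6062 = 162.425 kN·m.
A normal force at the bottom, 2.77 m from the hinge, must supply this moment: P = 162.425/2.77 = 58.6372 kN.

P ≈ 58.64 kN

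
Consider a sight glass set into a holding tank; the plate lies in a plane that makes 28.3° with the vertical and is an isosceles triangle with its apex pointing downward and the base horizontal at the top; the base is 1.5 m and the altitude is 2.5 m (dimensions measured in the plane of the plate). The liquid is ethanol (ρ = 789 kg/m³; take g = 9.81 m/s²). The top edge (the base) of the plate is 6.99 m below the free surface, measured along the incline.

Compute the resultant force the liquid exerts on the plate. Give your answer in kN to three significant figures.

F ≈ 100 kN

γ = ρg = 789 × 9.81 / 1000 = 7.74009 kN/m³.
The plate makes 28.3° with the vertical, i.e. θ = 90° − 28.3° = 61.7° to the horizontal. Measuring y along the incline from the free-surface line, vertical depth h = y·sinθ with sinθ = 0.880477.
With the apex down, the centroid sits h/3 = 2.5/3 = 0.833333 m below the base (the top edge), so y_c = 6.99 + 0.833333 = 7.82333 m and h_c = 7.82333 × 0.880477 = 6.88826 m.
A = ½ × 1.5 × 2.5 = 1.875 m².
Resultant F = γ·h_c·A = 7.74009 × 6.88826 × 1.875 = 99.967 kN.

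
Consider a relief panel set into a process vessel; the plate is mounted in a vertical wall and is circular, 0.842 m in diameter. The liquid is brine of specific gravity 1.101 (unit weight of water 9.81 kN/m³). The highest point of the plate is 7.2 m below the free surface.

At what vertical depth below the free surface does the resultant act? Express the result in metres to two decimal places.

γ = 1.101 × 9.81 = 10.80081 kN/m³.
The centroid is at the centre, 0.421 m below the top of the plate, so the centroid depth is h_c = 7.2 + 0.421 = 7.621 m.
A = π(0.421)² = 0.556819 m².
Resultant F = γ·h_c·A = 10.80081 × 7.621 × 0.556819 = 45.8334 kN.
I_c = πr⁴/4 = π × 0.421⁴/4 = 0.0246728 m⁴.
Centre of pressure: y_p = y_c + I_c/(y_c·A) = 7.621 + 0.0246728/(7.621 × 0.556819) = 7.621 + 0.00581423 = 7.62681 m along the plane.

h_p = 7.63 m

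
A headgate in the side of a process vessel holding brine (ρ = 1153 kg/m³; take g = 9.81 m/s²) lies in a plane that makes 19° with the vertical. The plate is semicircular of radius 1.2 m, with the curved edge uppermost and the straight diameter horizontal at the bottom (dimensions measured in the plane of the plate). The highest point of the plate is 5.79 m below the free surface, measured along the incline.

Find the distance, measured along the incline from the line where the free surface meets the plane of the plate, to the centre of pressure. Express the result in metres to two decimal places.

y_p = 6.50 m

γ = ρg = 1153 × 9.81 / 1000 = 11.31093 kN/m³.
The plate makes 19° with the vertical, i.e. θ = 90° − 19° = 71° to the horizontal. Measuring y along the incline from the free-surface line, vertical depth h = y·sinθ with sinθ = 0.945519.
The centroid lies 4r/(3π) = 0.509296 m above the diameter, so r − 4r/(3π) = 1.2 − 0.509296 = 0.690704 m below the topmost point, so y_c = 5.79 + 0.690704 = 6.4807 m and h_c = 6.4807 × 0.945519 = 6.12762 m.
A = πr²/2 = π × 1.2²/2 = 2.26195 m².
Resultant F = γ·h_c·A = 11.31093 × 6.12762 × 2.26195 = 156.774 kN.
I_c = (π/8 − 8/(9π))·r⁴ = 0.109757 × 1.2⁴ = 0.227592 m⁴.
Centre of pressure: y_p = y_c + I_c/(y_c·A) = 6.4807 + 0.227592/(6.4807 × 2.26195) = 6.4807 + 0.0155257 = 6.49623 m along the plane.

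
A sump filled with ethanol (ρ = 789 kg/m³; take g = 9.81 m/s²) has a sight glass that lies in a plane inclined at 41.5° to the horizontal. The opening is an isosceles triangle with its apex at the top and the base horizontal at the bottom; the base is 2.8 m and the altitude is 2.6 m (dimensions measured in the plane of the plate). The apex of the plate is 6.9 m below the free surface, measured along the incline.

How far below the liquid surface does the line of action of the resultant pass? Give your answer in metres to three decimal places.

γ = ρg = 789 × 9.81 / 1000 = 7.74009 kN/m³.
Let θ = 41.5° be the plate's angle to the horizontal; measure y along the incline from where the plane meets the free surface. Vertical depth h = y·sinθ with sinθ = 0.662620.
With the apex up, the centroid sits 2h/3 = 2 × 2.6/3 = 1.73333 m below the apex, so y_c = 6.9 + 1.73333 = 8.63333 m and h_c = 8.63333 × 0.662620 = 5.72062 m.
A = ½ × 2.8 × 2.6 = 3.64 m².
Resultant F = γ·h_c·A = 7.74009 × 5.72062 × 3.64 = 161.172 kN.
I_c = b·h³/36 = 2.8 × 2.6³/36 = 1.36702 m⁴.
Centre of pressure: y_p = y_c + I_c/(y_c·A) = 8.63333 + 1.36702/(8.63333 × 3.64) = 8.63333 + 0.0435006 = 8.67683 m along the plane.
Vertically, h_p = y_p·sinθ = 8.67683 × 0.662620 = 5.74944 m.

h_p = 5.749 m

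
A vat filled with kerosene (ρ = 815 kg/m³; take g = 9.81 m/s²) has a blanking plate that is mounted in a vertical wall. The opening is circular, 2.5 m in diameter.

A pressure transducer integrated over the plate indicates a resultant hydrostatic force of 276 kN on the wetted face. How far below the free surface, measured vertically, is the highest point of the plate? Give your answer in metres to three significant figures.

d_top ≈ 5.78 m

γ = ρg = 815 × 9.81 / 1000 = 7.99515 kN/m³.
A = π(1.25)² = 4.90874 m².
From F = γ·h_c·A, the centroid depth is h_c = 276/(7.99515 × 4.90874) = 7.03254 m.
The centroid is at the centre, 1.25 m below the top of the plate, so the highest point sits at h_top = 7.03254 − 1.25 = 5.78254 m below the surface.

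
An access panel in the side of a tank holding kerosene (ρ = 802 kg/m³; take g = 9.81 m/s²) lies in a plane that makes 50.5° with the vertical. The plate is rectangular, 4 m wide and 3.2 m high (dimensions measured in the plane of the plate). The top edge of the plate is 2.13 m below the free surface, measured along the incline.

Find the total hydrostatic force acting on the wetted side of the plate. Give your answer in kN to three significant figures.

F ≈ 239 kN

γ = ρg = 802 × 9.81 / 1000 = 7.86762 kN/m³.
The plate makes 50.5° with the vertical, i.e. θ = 90° − 50.5° = 39.5° to the horizontal. Measuring y along the incline from the free-surface line, vertical depth h = y·sinθ with sinθ = 0.636078.
The centroid lies 3.2/2 = 1.6 m below the top edge, so y_c = 2.13 + 1.6 = 3.73 m and h_c = 3.73 × 0.636078 = 2.37257 m.
A = 4 × 3.2 = 12.8 m².
Resultant F = γ·h_c·A = 7.86762 × 2.37257 × 12.8 = 238.931 kN.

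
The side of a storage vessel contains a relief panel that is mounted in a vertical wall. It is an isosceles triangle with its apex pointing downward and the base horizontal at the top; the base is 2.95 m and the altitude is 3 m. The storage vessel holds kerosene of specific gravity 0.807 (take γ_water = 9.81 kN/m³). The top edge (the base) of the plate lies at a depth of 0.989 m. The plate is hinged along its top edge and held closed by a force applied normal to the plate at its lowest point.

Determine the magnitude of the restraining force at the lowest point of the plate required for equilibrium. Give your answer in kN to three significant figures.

P ≈ 29.1 kN

γ = 0.807 × 9.81 = 7.91667 kN/m³.
With the apex down, the centroid sits h/3 = 3/3 = 1 m below the base (the top edge), so the centroid depth is h_c = 0.989 + 1 = 1.989 m.
A = ½ × 2.95 × 3 = 4.425 m².
Resultant F = γ·h_c·A = 7.91667 × 1.989 × 4.425 = 69.6772 kN.
I_c = b·h³/36 = 2.95 × 3³/36 = 2.2125 m⁴.
Centre of pressure: y_p = y_c + I_c/(y_c·A) = 1.989 + 2.2125/(1.989 × 4.425) = 1.989 + 0.251383 = 2.24038 m along the plane.
The resultant acts 1 + 0.251383 = 1.25138 m (along the plate) below the hinge at the top edge, so the moment about the hinge is M = F × 1.25138 = 69.6772 × 1.25138 = 87.1927 kN·m.
A normal force at the bottom, 3 m from the hinge, must supply this moment: P = 87.1927/3 = 29.0642 kN.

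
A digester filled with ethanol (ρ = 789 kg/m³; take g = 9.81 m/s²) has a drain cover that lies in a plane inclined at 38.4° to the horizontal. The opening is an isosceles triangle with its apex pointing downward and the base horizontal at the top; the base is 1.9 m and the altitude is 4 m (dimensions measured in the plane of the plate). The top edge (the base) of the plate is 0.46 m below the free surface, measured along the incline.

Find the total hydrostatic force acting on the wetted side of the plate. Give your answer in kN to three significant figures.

γ = ρg = 789 × 9.81 / 1000 = 7.74009 kN/m³.
Let θ = 38.4° be the plate's angle to the horizontal; measure y along the incline from where the plane meets the free surface. Vertical depth h = y·sinθ with sinθ = 0.621148.
With the apex down, the centroid sits h/3 = 4/3 = 1.33333 m below the base (the top edge), so y_c = 0.46 + 1.33333 = 1.79333 m and h_c = 1.79333 × 0.621148 = 1.11392 m.
A = ½ × 1.9 × 4 = 3.8 m².
Resultant F = γ·h_c·A = 7.74009 × 1.11392 × 3.8 = 32.763 kN.

F ≈ 32.8 kN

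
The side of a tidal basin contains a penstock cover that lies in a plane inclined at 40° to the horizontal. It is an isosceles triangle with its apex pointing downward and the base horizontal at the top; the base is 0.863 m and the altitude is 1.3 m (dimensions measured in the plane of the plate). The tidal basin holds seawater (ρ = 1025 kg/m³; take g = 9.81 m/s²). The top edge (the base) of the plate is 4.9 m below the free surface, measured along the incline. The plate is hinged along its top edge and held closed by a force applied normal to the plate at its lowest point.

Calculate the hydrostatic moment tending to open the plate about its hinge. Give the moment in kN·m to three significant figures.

γ = ρg = 1025 × 9.81 / 1000 = 10.05525 kN/m³.
Let θ = 40° be the plate's angle to the horizontal; measure y along the incline from where the plane meets the free surface. Vertical depth h = y·sinθ with sinθ = 0.642788.
With the apex down, the centroid sits h/3 = 1.3/3 = 0.433333 m below the base (the top edge), so y_c = 4.9 + 0.433333 = 5.33333 m and h_c = 5.33333 × 0.642788 = 3.4282 m.
A = ½ × 0.863 × 1.3 = 0.56095 m².
Resultant F = γ·h_c·A = 10.05525 × 3.4282 × 0.56095 = 19.3367 kN.
I_c = b·h³/36 = 0.863 × 1.3³/36 = 0.052667 m⁴.
Centre of pressure: y_p = y_c + I_c/(y_c·A) = 5.33333 + 0.052667/(5.33333 × 0.56095) = 5.33333 + 0.0176042 = 5.35093 m along the plane.
The resultant acts 0.433333 + 0.0176042 = 0.450937 m (along the plate) below the hinge at the top edge, so the moment about the hinge is M = F × 0.450937 = 19.3367 × 0.450937 = 8.71963 kN·m.

M ≈ 8.72 kN·m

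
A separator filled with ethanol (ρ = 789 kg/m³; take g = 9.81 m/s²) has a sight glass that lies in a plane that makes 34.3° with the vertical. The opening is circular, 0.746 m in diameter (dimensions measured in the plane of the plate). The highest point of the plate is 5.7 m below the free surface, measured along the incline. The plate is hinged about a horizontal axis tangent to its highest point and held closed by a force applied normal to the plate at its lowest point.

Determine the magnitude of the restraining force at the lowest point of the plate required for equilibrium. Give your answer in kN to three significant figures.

P ≈ 8.62 kN

γ = ρg = 789 × 9.81 / 1000 = 7.74009 kN/m³.
The plate makes 34.3° with the vertical, i.e. θ = 90° − 34.3° = 55.7° to the horizontal. Measuring y along the incline from the free-surface line, vertical depth h = y·sinθ with sinθ = 0.826098.
The centroid is at the centre, 0.373 m below the top of the plate, so y_c = 5.7 + 0.373 = 6.073 m and h_c = 6.073 × 0.826098 = 5.01689 m.
A = π(0.373)² = 0.437087 m².
Resultant F = γ·h_c·A = 7.74009 × 5.01689 × 0.437087 = 16.9726 kN.
I_c = πr⁴/4 = π × 0.373⁴/4 = 0.0152029 m⁴.
Centre of pressure: y_p = y_c + I_c/(y_c·A) = 6.073 + 0.0152029/(6.073 × 0.437087) = 6.073 + 0.00572737 = 6.07873 m along the plane.
The resultant acts 0.373 + 0.00572737 = 0.378727 m (along the plate) below the hinge at the top edge, so the moment about the hinge is M = F × 0.378727 = 16.9726 × 0.378727 = 6.42798 kN·m.
A normal force at the bottom, 0.746 m from the hinge, must supply this moment: P = 6.42798/0.746 = 8.6166 kN.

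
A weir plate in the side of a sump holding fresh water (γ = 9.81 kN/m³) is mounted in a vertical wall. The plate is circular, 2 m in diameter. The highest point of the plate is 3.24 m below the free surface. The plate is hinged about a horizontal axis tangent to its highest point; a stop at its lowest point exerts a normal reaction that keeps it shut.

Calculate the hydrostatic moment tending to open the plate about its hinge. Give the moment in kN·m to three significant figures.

γ = 9.81 kN/m³.
The centroid is at the centre, 1 m below the top of the plate, so the centroid depth is h_c = 3.24 + 1 = 4.24 m.
A = π(1)² = 3.14159 m².
Resultant F = γ·h_c·A = 9.81 × 4.24 × 3.14159 = 130.673 kN.
I_c = πr⁴/4 = π × 1⁴/4 = 0.785398 m⁴.
Centre of pressure: y_p = y_c + I_c/(y_c·A) = 4.24 + 0.785398/(4.24 × 3.14159) = 4.24 + 0.0589623 = 4.29896 m along the plane.
The resultant acts 1 + 0.0589623 = 1.05896 m (along the plate) below the hinge at the top edge, so the moment about the hinge is M = F × 1.05896 = 130.673 × 1.05896 = 138.377 kN·m.

M ≈ 138 kN·m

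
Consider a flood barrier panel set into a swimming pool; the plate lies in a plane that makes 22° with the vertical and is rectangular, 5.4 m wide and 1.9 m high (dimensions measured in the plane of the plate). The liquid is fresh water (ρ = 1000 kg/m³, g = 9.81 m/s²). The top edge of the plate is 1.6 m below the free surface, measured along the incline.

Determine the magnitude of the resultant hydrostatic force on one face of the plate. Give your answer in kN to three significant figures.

F ≈ 238 kN

γ = ρg = 1000 × 9.81 = 9810 N/m³ = 9.81 kN/m³.
The plate makes 22° with the vertical, i.e. θ = 90° − 22° = 68° to the horizontal. Measuring y along the incline from the free-surface line, vertical depth h = y·sinθ with sinθ = 0.927184.
The centroid lies 1.9/2 = 0.95 m below the top edge, so y_c = 1.6 + 0.95 = 2.55 m and h_c = 2.55 × 0.927184 = 2.36432 m.
A = 5.4 × 1.9 = 10.26 m².
Resultant F = γ·h_c·A = 9.81 × 2.36432 × 10.26 = 237.97 kN.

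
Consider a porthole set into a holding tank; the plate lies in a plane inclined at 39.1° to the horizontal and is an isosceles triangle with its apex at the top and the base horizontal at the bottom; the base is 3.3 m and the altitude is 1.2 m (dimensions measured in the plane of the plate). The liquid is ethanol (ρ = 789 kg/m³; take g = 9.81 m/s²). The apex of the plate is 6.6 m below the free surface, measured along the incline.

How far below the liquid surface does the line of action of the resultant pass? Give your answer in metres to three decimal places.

γ = ρg = 789 × 9.81 / 1000 = 7.74009 kN/m³.
Let θ = 39.1° be the plate's angle to the horizontal; measure y along the incline from where the plane meets the free surface. Vertical depth h = y·sinθ with sinθ = 0.630676.
With the apex up, the centroid sits 2h/3 = 2 × 1.2/3 = 0.8 m below the apex, so y_c = 6.6 + 0.8 = 7.4 m and h_c = 7.4 × 0.630676 = 4.667 m.
A = ½ × 3.3 × 1.2 = 1.98 m².
Resultant F = γ·h_c·A = 7.74009 × 4.667 × 1.98 = 71.5235 kN.
I_c = b·h³/36 = 3.3 × 1.2³/36 = 0.1584 m⁴.
Centre of pressure: y_p = y_c + I_c/(y_c·A) = 7.4 + 0.1584/(7.4 × 1.98) = 7.4 + 0.0108108 = 7.41081 m along the plane.
Vertically, h_p = y_p·sinθ = 7.41081 × 0.630676 = 4.67382 m.

h_p = 4.674 m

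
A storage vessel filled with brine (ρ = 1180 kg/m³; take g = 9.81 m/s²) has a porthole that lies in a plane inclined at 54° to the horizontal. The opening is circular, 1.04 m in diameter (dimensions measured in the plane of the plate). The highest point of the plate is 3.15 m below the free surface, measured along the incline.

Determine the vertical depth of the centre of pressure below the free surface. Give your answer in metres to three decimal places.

γ = ρg = 1180 × 9.81 / 1000 = 11.5758 kN/m³.
Let θ = 54° be the plate's angle to the horizontal; measure y along the incline from where the plane meets the free surface. Vertical depth h = y·sinθ with sinθ = 0.809017.
The centroid is at the centre, 0.52 m below the top of the plate, so y_c = 3.15 + 0.52 = 3.67 m and h_c = 3.67 × 0.809017 = 2.96909 m.
A = π(0.52)² = 0.849487 m².
Resultant F = γ·h_c·A = 11.5758 × 2.96909 × 0.849487 = 29.1965 kN.
I_c = πr⁴/4 = π × 0.52⁴/4 = 0.0574253 m⁴.
Centre of pressure: y_p = y_c + I_c/(y_c·A) = 3.67 + 0.0574253/(3.67 × 0.849487) = 3.67 + 0.0184196 = 3.68842 m along the plane.
Vertically, h_p = y_p·sinθ = 3.68842 × 0.809017 = 2.98399 m.

h_p = 2.984 m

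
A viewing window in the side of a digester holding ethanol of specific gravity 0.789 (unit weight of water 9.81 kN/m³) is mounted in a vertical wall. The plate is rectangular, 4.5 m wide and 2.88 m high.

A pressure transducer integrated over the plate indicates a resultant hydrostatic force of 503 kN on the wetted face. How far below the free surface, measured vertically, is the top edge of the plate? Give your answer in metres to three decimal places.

γ = 0.789 × 9.81 = 7.74009 kN/m³.
A = 4.5 × 2.88 = 12.96 m².
From F = γ·h_c·A, the centroid depth is h_c = 503/(7.74009 × 12.96) = 5.01438 m.
The centroid lies 2.88/2 = 1.44 m below the top edge, so the top edge sits at h_top = 5.01438 − 1.44 = 3.57438 m below the surface.

d_top ≈ 3.574 m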